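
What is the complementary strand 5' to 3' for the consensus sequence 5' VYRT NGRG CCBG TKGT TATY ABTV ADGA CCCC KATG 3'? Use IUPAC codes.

5'-CATMGGGGTCHTBAVTRATAACMACVGGCYCNAYRB-3'

Standard pairs A↔T, G↔C; ambiguity codes pair R↔Y, K↔M, B↔V, D↔H, N↔N. Complement (BRYANCYCGGVCAMCAATARTVABTHCTGGGGMTAC), then reverse for 5'→3'.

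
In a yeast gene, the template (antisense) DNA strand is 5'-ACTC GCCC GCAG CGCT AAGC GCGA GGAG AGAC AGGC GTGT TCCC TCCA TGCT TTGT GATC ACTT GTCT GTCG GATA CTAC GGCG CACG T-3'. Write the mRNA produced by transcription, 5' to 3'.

5'-ACGUGCGCCGUAGUAUCCGACAGACAAGUGAUCACAAAGCAUGGAGGGAACACGCCUGUCUCUCCUCGCGCUUAGCGCUGCGGGCGAGU-3'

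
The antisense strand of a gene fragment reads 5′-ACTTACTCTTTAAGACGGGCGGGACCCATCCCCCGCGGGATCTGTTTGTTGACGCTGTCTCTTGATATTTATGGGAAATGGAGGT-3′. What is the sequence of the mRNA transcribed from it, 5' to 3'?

RNA polymerase reads the template 3'→5' and synthesizes mRNA 5'→3' by base-pairing (A→U, T→A, G↔C). The complement of the template is TGAATGAGAAATTCTGCCCGCCCTGGGTAGGGGGCGCCCTAGACAAACAACTGCGACAGAGAACTATAAATACCCTTTACCTCCA; antiparallel, so 5'→3' the coding strand is ACCTCCATTTCCCATAAATATCAAGAGACAGCGTCAACAAACAGATCCCGCGGGGGATGGGTCCCGCCCGTCTTAAAGAGTAAGT. Replace T with U for the mRNA.

5′-ACCUCCAUUUCCCAUAAAUAUCAAGAGACAGCGUCAACAAACAGAUCCCGCGGGGGAUGGGUCCCGCCCGUCUUAAAGAGUAAGU-3′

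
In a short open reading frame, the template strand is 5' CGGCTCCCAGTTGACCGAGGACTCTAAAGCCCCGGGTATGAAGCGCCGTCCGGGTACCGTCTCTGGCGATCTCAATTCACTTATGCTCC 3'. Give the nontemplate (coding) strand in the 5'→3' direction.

5'-GGAGCATAAGTGAATTGAGATCGCCAGAGACGGTACCCGGACGGCGCTTCATACCCGGGGCTTTAGAGTCCTCGGTCAACTGGGAGCCG-3'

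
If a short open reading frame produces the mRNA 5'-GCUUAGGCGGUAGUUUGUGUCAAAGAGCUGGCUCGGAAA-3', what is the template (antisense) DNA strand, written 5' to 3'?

5′-TTTCCGAGCCAGCTCTTTGACACAAACTACCGCCTAAGC-3′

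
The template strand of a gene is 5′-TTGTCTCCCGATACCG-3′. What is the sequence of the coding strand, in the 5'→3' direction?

5'-CGGTATCGGGAGACAA-3'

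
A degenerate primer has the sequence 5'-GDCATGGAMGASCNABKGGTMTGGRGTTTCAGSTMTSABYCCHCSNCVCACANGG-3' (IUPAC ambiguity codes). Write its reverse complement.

Standard pairs A↔T, G↔C; ambiguity codes pair R↔Y, M↔K, S↔S, B↔V, D↔H, N↔N. Complement (CHGTACCTKCTSGNTVMCCAKACCYCAAAGTCSAKASTVRGGDGSNGBGTGTNCC), then reverse for 5'→3'.

5'-CCNTGTGBGNSGDGGRVTSAKASCTGAAACYCCAKACCMVTNGSTCKTCCATGHC-3'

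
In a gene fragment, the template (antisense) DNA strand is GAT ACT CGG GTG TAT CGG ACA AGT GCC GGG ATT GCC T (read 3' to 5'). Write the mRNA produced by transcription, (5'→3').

5'-CUAUGAGCCCACAUAGCCUGUUCACGGCCCUAACGGA-3'

Reading the template 3'→5' as shown, RNA polymerase pairs each base (A→U, T→A, G↔C) to build mRNA 5'→3' directly.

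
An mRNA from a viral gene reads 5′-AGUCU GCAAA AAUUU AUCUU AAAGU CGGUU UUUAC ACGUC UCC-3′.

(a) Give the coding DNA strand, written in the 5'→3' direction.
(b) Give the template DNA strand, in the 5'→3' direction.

(a) The coding strand matches the mRNA with U→T.
(b) The template strand is the reverse complement of the coding strand.

(a) 5'-AGTCTGCAAAAATTTATCTTAAAGTCGGTTTTTACACGTCTCC-3'
(b) 5'-GGAGACGTGTAAAAACCGACTTTAAGATAAATTTTTGCAGACT-3'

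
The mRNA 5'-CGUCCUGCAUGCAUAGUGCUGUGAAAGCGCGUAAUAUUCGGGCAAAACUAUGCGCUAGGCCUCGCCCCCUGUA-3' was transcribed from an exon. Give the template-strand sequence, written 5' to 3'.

Replace U with T to get the coding DNA strand: CGTCCTGCATGCATAGTGCTGTGAAAGCGCGTAATATTCGGGCAAAACTATGCGCTAGGCCTCGCCCCCTGTA. The template strand is its reverse complement (complement GCAGGACGTACGTATCACGACACTTTCGCGCATTATAAGCCCGTTTTGATACGCGATCCGGAGCGGGGGACAT, then reverse).

5'-TACAGGGGGCGAGGCCTAGCGCATAGTTTTGCCCGAATATTACGCGCTTTCACAGCACTATGCATGCAGGACG-3'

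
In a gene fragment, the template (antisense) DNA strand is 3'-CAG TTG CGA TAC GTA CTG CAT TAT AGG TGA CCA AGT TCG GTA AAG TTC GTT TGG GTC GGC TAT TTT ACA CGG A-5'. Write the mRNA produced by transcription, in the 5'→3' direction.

Reading the template 3'→5' as shown, RNA polymerase pairs each base (A→U, T→A, G↔C) to build mRNA 5'→3' directly.

5'-GUCAACGCUAUGCAUGACGUAAUAUCCACUGGUUCAAGCCAUUUCAAGCAAACCCAGCCGAUAAAAUGUGCCU-3'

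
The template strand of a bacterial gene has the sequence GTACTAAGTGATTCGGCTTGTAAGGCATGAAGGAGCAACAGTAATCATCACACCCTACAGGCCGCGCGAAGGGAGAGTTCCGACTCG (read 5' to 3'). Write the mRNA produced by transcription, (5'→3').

RNA polymerase reads the template 3'→5' and synthesizes mRNA 5'→3' by base-pairing (A→U, T→A, G↔C). The complement of the template is CATGATTCACTAAGCCGAACATTCCGTACTTCCTCGTTGTCATTAGTAGTGTGGGATGTCCGGCGCGCTTCCCTCTCAAGGCTGAGC; antiparallel, so 5'→3' the coding strand is CGAGTCGGAACTCTCCCTTCGCGCGGCCTGTAGGGTGTGATGATTACTGTTGCTCCTTCATGCCTTACAAGCCGAATCACTTAGTAC. Replace T with U for the mRNA.

5'-CGAGUCGGAACUCUCCCUUCGCGCGGCCUGUAGGGUGUGAUGAUUACUGUUGCUCCUUCAUGCCUUACAAGCCGAAUCACUUAGUAC-3'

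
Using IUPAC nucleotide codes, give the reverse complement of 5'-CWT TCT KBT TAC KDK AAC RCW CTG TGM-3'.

Standard pairs A↔T, G↔C; ambiguity codes pair R↔Y, M↔K, W↔W, B↔V, D↔H. Complement (GWAAGAMVAATGMHMTTGYGWGACACK), then reverse for 5'→3'.

5'-KCACAGWGYGTTMHMGTAAVMAGAAWG-3'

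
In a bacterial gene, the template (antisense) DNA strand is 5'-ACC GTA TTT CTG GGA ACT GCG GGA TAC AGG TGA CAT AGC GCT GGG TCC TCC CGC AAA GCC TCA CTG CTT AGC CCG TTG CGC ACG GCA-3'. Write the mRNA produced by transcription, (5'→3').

5'-UGCCGUGCGCAACGGGCUAAGCAGUGAGGCUUUGCGGGAGGACCCAGCGCUAUGUCACCUGUAUCCCGCAGUUCCCAGAAAUACGGU-3'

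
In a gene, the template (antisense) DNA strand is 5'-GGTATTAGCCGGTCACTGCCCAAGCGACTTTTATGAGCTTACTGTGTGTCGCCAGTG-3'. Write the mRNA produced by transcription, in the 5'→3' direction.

5'-CACUGGCGACACACAGUAAGCUCAUAAAAGUCGCUUGGGCAGUGACCGGCUAAUACC-3'

The mRNA has the sequence of the coding strand (reverse complement of the template) with T→U. Reverse complement of GGTATTAGCCGGTCACTGCCCAAGCGACTTTTATGAGCTTACTGTGTGTCGCCAGTG is CACTGGCGACACACAGTAAGCTCATAAAAGTCGCTTGGGCAGTGACCGGCTAATACC; then T→U.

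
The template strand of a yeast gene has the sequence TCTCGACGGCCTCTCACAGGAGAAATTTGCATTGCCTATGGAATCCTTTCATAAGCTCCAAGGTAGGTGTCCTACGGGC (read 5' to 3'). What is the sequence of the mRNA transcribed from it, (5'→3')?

5′-GCCCGUAGGACACCUACCUUGGAGCUUAUGAAAGGAUUCCAUAGGCAAUGCAAAUUUCUCCUGUGAGAGGCCGUCGAGA-3′

RNA polymerase reads the template 3'→5' and synthesizes mRNA 5'→3' by base-pairing (A→U, T→A, G↔C). The complement of the template is AGAGCTGCCGGAGAGTGTCCTCTTTAAACGTAACGGATACCTTAGGAAAGTATTCGAGGTTCCATCCACAGGATGCCCG; antiparallel, so 5'→3' the coding strand is GCCCGTAGGACACCTACCTTGGAGCTTATGAAAGGATTCCATAGGCAATGCAAATTTCTCCTGTGAGAGGCCGTCGAGA. Replace T with U for the mRNA.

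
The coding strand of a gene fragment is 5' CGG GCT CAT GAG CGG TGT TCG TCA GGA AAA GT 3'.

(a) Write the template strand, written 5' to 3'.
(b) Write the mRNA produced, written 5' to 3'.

(a) The template strand is the reverse complement of the coding strand: complement GCCCGAGTACTCGCCACAAGCAGTCCTTTTCA, then reverse.
(b) mRNA matches the coding strand with T→U.

(a) 5'-ACTTTTCCTGACGAACACCGCTCATGAGCCCG-3'
(b) 5'-CGGGCUCAUGAGCGGUGUUCGUCAGGAAAAGU-3'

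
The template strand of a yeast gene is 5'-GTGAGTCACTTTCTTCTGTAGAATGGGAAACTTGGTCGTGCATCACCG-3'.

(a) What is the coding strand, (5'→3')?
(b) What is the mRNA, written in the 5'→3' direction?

(a) 5′-CGGTGATGCACGACCAAGTTTCCCATTCTACAGAAGAAAGTGACTCAC-3′
(b) 5′-CGGUGAUGCACGACCAAGUUUCCCAUUCUACAGAAGAAAGUGACUCAC-3′

(a) The coding strand is the reverse complement of the template: complement CACTCAGTGAAAGAAGACATCTTACCCTTTGAACCAGCACGTAGTGGC, then reverse.
(b) mRNA has the coding-strand sequence with T→U.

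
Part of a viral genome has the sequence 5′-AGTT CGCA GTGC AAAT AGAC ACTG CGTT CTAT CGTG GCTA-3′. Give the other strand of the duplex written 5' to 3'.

Pairing A↔T and G↔C gives TCAAGCGTCACGTTTATCTGTGACGCAAGATAGCACCGAT, running 3'→5'. Reverse for the 5'→3' convention.

5'-TAGCCACGATAGAACGCAGTGTCTATTTGCACTGCGAACT-3'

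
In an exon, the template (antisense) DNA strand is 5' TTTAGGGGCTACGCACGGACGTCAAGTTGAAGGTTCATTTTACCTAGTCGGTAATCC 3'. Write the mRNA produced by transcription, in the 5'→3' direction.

5'-GGAUUACCGACUAGGUAAAAUGAACCUUCAACUUGACGUCCGUGCGUAGCCCCUAAA-3'

The mRNA has the sequence of the coding strand (reverse complement of the template) with T→U. Reverse complement of TTTAGGGGCTACGCACGGACGTCAAGTTGAAGGTTCATTTTACCTAGTCGGTAATCC is GGATTACCGACTAGGTAAAATGAACCTTCAACTTGACGTCCGTGCGTAGCCCCTAAA; then T→U.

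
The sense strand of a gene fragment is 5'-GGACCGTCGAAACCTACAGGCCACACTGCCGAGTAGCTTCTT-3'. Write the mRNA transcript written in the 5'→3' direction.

5′-GGACCGUCGAAACCUACAGGCCACACUGCCGAGUAGCUUCUU-3′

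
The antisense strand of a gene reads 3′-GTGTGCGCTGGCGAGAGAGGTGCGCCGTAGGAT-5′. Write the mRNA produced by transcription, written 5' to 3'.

Reading the template 3'→5' as shown, RNA polymerase pairs each base (A→U, T→A, G↔C) to build mRNA 5'→3' directly.

5′-CACACGCGACCGCUCUCUCCACGCGGCAUCCUA-3′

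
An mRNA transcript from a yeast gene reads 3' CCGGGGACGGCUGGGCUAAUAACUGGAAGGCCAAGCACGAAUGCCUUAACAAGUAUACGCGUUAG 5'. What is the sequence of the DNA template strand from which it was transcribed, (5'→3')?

Written 5'→3' the mRNA is GAUUGCGCAUAUGAACAAUUCCGUAAGCACGAACCGGAAGGUCAAUAAUCGGGUCGGCAGGGGCC, so the coding DNA strand is GATTGCGCATATGAACAATTCCGTAAGCACGAACCGGAAGGTCAATAATCGGGTCGGCAGGGGCC. The template is its reverse complement.

5'-GGCCCCTGCCGACCCGATTATTGACCTTCCGGTTCGTGCTTACGGAATTGTTCATATGCGCAATC-3'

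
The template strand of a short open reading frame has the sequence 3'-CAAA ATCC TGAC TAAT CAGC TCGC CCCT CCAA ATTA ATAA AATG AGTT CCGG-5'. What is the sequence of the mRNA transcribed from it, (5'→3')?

Reading the template 3'→5' as shown, RNA polymerase pairs each base (A→U, T→A, G↔C) to build mRNA 5'→3' directly.

5'-GUUUUAGGACUGAUUAGUCGAGCGGGGAGGUUUAAUUAUUUUACUCAAGGCC-3'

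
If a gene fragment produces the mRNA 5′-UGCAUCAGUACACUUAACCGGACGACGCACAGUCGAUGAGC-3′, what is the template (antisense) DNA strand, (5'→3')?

5'-GCTCATCGACTGTGCGTCGTCCGGTTAAGTGTACTGATGCA-3'

Replace U with T to get the coding DNA strand: TGCATCAGTACACTTAACCGGACGACGCACAGTCGATGAGC. The template strand is its reverse complement (complement ACGTAGTCATGTGAATTGGCCTGCTGCGTGTCAGCTACTCG, then reverse).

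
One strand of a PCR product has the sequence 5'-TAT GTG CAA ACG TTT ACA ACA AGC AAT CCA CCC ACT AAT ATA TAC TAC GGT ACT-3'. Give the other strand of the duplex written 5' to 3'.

5'-AGTACCGTAGTATATATTAGTGGGTGGATTGCTTGTTGTAAACGTTTGCACATA-3'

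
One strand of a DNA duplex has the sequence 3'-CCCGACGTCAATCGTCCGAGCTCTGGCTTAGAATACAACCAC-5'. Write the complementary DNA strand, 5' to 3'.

5'-GGGCTGCAGTTAGCAGGCTCGAGACCGAATCTTATGTTGGTG-3'

The strand is given 3'→5', so its complement runs 5'→3' in the same left-to-right order: pair each base A↔T, G↔C.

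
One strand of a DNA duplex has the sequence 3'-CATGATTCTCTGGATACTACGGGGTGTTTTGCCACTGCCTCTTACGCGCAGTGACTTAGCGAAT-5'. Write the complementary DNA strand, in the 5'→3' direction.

5'-GTACTAAGAGACCTATGATGCCCCACAAAACGGTGACGGAGAATGCGCGTCACTGAATCGCTTA-3'

The strand is given 3'→5', so its complement runs 5'→3' in the same left-to-right order: pair each base A↔T, G↔C.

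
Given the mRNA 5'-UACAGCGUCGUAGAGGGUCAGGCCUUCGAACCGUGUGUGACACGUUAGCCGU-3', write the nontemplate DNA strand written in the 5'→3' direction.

The coding DNA strand has the same 5'→3' sequence as the mRNA with U replaced by T.

5'-TACAGCGTCGTAGAGGGTCAGGCCTTCGAACCGTGTGTGACACGTTAGCCGT-3'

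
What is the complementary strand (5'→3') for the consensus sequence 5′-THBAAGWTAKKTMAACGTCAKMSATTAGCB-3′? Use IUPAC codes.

5'-VGCTAATSKMTGACGTTKAMMTAWCTTVDA-3'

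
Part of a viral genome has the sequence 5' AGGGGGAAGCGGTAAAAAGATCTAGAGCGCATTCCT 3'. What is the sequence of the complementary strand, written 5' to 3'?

5'-AGGAATGCGCTCTAGATCTTTTTACCGCTTCCCCCT-3'

Pairing A↔T and G↔C gives TCCCCCTTCGCCATTTTTCTAGATCTCGCGTAAGGA, running 3'→5'. Reverse for the 5'→3' convention.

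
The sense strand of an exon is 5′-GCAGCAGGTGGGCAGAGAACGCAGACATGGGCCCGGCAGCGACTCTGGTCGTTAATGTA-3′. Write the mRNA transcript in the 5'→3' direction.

mRNA has the coding-strand sequence with U in place of T.

5'-GCAGCAGGUGGGCAGAGAACGCAGACAUGGGCCCGGCAGCGACUCUGGUCGUUAAUGUA-3'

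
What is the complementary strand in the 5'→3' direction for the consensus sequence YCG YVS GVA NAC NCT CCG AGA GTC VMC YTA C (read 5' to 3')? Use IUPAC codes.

5'-GTARGKBGACTCTCGGAGNGTNTBCSBRCGR-3'

Standard pairs A↔T, G↔C; ambiguity codes pair Y↔R, M↔K, S↔S, V↔B, N↔N. Complement (RGCRBSCBTNTGNGAGGCTCTCAGBKGRATG), then reverse for 5'→3'.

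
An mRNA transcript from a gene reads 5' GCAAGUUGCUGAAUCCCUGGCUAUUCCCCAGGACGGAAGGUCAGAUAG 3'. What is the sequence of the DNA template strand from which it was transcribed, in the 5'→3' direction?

Replace U with T to get the coding DNA strand: GCAAGTTGCTGAATCCCTGGCTATTCCCCAGGACGGAAGGTCAGATAG. The template strand is its reverse complement (complement CGTTCAACGACTTAGGGACCGATAAGGGGTCCTGCCTTCCAGTCTATC, then reverse).

5'-CTATCTGACCTTCCGTCCTGGGGAATAGCCAGGGATTCAGCAACTTGC-3'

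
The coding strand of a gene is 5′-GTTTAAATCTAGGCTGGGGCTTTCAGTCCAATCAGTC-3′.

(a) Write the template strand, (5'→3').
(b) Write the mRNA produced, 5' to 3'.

(a) 5'-GACTGATTGGACTGAAAGCCCCAGCCTAGATTTAAAC-3'
(b) 5'-GUUUAAAUCUAGGCUGGGGCUUUCAGUCCAAUCAGUC-3'

(a) The template strand is the reverse complement of the coding strand: complement CAAATTTAGATCCGACCCCGAAAGTCAGGTTAGTCAG, then reverse.
(b) mRNA matches the coding strand with T→U.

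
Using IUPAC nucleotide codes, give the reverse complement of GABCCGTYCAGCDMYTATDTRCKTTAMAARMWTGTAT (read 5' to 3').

Standard pairs A↔T, G↔C; ambiguity codes pair R↔Y, M↔K, W↔W, B↔V, D↔H. Complement (CTVGGCARGTCGHKRATAHAYGMAATKTTYKWACATA), then reverse for 5'→3'.

5'-ATACAWKYTTKTAAMGYAHATARKHGCTGRACGGVTC-3'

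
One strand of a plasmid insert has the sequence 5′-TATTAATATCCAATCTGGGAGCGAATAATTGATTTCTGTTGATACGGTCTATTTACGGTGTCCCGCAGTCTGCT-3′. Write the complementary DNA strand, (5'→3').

Pairing A↔T and G↔C gives ATAATTATAGGTTAGACCCTCGCTTATTAACTAAAGACAACTATGCCAGATAAATGCCACAGGGCGTCAGACGA, running 3'→5'. Reverse for the 5'→3' convention.

5'-AGCAGACTGCGGGACACCGTAAATAGACCGTATCAACAGAAATCAATTATTCGCTCCCAGATTGGATATTAATA-3'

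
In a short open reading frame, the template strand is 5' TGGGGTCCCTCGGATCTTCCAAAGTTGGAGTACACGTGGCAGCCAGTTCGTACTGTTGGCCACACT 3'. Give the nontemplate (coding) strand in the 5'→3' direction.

5'-AGTGTGGCCAACAGTACGAACTGGCTGCCACGTGTACTCCAACTTTGGAAGATCCGAGGGACCCCA-3'

The coding strand is complementary and antiparallel to the template: take the complement (A↔T, G↔C) and reverse.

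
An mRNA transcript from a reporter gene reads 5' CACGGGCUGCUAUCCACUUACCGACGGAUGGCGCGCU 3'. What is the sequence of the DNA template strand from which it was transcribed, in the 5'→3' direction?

Replace U with T to get the coding DNA strand: CACGGGCTGCTATCCACTTACCGACGGATGGCGCGCT. The template strand is its reverse complement (complement GTGCCCGACGATAGGTGAATGGCTGCCTACCGCGCGA, then reverse).

5'-AGCGCGCCATCCGTCGGTAAGTGGATAGCAGCCCGTG-3'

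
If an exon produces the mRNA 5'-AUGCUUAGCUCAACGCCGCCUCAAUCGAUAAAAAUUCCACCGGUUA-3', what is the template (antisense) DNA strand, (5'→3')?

Replace U with T to get the coding DNA strand: ATGCTTAGCTCAACGCCGCCTCAATCGATAAAAATTCCACCGGTTA. The template strand is its reverse complement (complement TACGAATCGAGTTGCGGCGGAGTTAGCTATTTTTAAGGTGGCCAAT, then reverse).

5'-TAACCGGTGGAATTTTTATCGATTGAGGCGGCGTTGAGCTAAGCAT-3'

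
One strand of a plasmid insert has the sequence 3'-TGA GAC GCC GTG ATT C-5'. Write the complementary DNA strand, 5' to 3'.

The strand is given 3'→5', so its complement runs 5'→3' in the same left-to-right order: pair each base A↔T, G↔C.

5′-ACTCTGCGGCACTAAG-3′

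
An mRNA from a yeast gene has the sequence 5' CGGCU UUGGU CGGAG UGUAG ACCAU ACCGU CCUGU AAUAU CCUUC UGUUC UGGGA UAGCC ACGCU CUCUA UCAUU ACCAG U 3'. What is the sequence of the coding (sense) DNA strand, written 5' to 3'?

5'-CGGCTTTGGTCGGAGTGTAGACCATACCGTCCTGTAATATCCTTCTGTTCTGGGATAGCCACGCTCTCTATCATTACCAGT-3'

The coding DNA strand has the same 5'→3' sequence as the mRNA with U replaced by T.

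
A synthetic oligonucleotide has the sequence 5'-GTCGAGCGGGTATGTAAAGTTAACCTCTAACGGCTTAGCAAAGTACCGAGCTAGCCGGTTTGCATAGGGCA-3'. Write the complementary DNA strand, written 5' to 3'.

5'-TGCCCTATGCAAACCGGCTAGCTCGGTACTTTGCTAAGCCGTTAGAGGTTAACTTTACATACCCGCTCGAC-3'

The complement of GTCGAGCGGGTATGTAAAGTTAACCTCTAACGGCTTAGCAAAGTACCGAGCTAGCCGGTTTGCATAGGGCA is CAGCTCGCCCATACATTTCAATTGGAGATTGCCGAATCGTTTCATGGCTCGATCGGCCAAACGTATCCCGT (A↔T, G↔C). DNA strands are antiparallel, so the complementary strand runs 3'→5'; reversing gives the 5'→3' form.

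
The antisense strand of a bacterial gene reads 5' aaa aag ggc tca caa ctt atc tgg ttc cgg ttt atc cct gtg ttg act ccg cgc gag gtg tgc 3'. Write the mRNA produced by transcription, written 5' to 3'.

5′-GCACACCUCGCGCGGAGUCAACACAGGGAUAAACCGGAACCAGAUAAGUUGUGAGCCCUUUUU-3′

RNA polymerase reads the template 3'→5' and synthesizes mRNA 5'→3' by base-pairing (A→U, T→A, G↔C). The complement of the template is TTTTTCCCGAGTGTTGAATAGACCAAGGCCAAATAGGGACACAACTGAGGCGCGCTCCACACG; antiparallel, so 5'→3' the coding strand is GCACACCTCGCGCGGAGTCAACACAGGGATAAACCGGAACCAGATAAGTTGTGAGCCCTTTTT. Replace T with U for the mRNA.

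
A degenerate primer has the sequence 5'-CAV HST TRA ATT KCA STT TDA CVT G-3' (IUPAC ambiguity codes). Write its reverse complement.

5'-CABGTHAAASTGMAATTYAASDBTG-3'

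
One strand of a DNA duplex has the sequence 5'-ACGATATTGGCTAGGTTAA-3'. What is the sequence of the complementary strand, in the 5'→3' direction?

Pairing A↔T and G↔C gives TGCTATAACCGATCCAATT, running 3'→5'. Reverse for the 5'→3' convention.

5'-TTAACCTAGCCAATATCGT-3'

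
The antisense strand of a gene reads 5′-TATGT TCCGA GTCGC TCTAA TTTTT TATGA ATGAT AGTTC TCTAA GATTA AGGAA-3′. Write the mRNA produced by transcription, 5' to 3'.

RNA polymerase reads the template 3'→5' and synthesizes mRNA 5'→3' by base-pairing (A→U, T→A, G↔C). The complement of the template is ATACAAGGCTCAGCGAGATTAAAAAATACTTACTATCAAGAGATTCTAATTCCTT; antiparallel, so 5'→3' the coding strand is TTCCTTAATCTTAGAGAACTATCATTCATAAAAAATTAGAGCGACTCGGAACATA. Replace T with U for the mRNA.

5'-UUCCUUAAUCUUAGAGAACUAUCAUUCAUAAAAAAUUAGAGCGACUCGGAACAUA-3'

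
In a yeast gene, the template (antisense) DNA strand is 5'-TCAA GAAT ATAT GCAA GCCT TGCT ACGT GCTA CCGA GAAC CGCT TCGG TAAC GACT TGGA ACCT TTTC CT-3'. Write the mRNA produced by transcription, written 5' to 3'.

The mRNA has the sequence of the coding strand (reverse complement of the template) with T→U. Reverse complement of TCAAGAATATATGCAAGCCTTGCTACGTGCTACCGAGAACCGCTTCGGTAACGACTTGGAACCTTTTCCT is AGGAAAAGGTTCCAAGTCGTTACCGAAGCGGTTCTCGGTAGCACGTAGCAAGGCTTGCATATATTCTTGA; then T→U.

5'-AGGAAAAGGUUCCAAGUCGUUACCGAAGCGGUUCUCGGUAGCACGUAGCAAGGCUUGCAUAUAUUCUUGA-3'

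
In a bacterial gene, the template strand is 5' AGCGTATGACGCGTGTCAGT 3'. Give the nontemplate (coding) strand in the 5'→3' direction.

5'-ACTGACACGCGTCATACGCT-3'

The coding strand is complementary and antiparallel to the template: take the complement (A↔T, G↔C) and reverse.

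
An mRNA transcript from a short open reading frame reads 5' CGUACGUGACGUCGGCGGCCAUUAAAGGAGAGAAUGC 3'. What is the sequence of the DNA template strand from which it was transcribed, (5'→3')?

5'-GCATTCTCTCCTTTAATGGCCGCCGACGTCACGTACG-3'

Replace U with T to get the coding DNA strand: CGTACGTGACGTCGGCGGCCATTAAAGGAGAGAATGC. The template strand is its reverse complement (complement GCATGCACTGCAGCCGCCGGTAATTTCCTCTCTTACG, then reverse).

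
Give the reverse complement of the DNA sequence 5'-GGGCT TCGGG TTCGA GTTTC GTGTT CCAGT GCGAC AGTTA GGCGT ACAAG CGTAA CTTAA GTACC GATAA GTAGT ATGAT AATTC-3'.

Reading the sequence 3'→5' and pairing each base (A↔T, G↔C) gives the reverse complement directly.

5′-GAATTATCATACTACTTATCGGTACTTAAGTTACGCTTGTACGCCTAACTGTCGCACTGGAACACGAAACTCGAACCCGAAGCCC-3′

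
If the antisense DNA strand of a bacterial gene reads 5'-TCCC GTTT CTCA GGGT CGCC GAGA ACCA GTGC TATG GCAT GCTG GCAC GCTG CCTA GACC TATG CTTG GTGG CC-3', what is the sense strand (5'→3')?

The coding strand is complementary and antiparallel to the template: take the complement (A↔T, G↔C) and reverse.

5'-GGCCACCAAGCATAGGTCTAGGCAGCGTGCCAGCATGCCATAGCACTGGTTCTCGGCGACCCTGAGAAACGGGA-3'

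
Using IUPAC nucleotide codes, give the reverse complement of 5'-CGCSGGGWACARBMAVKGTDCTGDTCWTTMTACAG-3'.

Standard pairs A↔T, G↔C; ambiguity codes pair R↔Y, M↔K, W↔W, S↔S, B↔V, D↔H. Complement (GCGSCCCWTGTYVKTBMCAHGACHAGWAAKATGTC), then reverse for 5'→3'.

5′-CTGTAKAAWGAHCAGHACMBTKVYTGTWCCCSGCG-3′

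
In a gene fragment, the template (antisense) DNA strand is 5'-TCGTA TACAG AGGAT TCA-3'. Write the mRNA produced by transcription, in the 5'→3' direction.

RNA polymerase reads the template 3'→5' and synthesizes mRNA 5'→3' by base-pairing (A→U, T→A, G↔C). The complement of the template is AGCATATGTCTCCTAAGT; antiparallel, so 5'→3' the coding strand is TGAATCCTCTGTATACGA. Replace T with U for the mRNA.

5'-UGAAUCCUCUGUAUACGA-3'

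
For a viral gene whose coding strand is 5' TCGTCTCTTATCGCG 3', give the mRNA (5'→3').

5'-UCGUCUCUUAUCGCG-3'

mRNA has the coding-strand sequence with U in place of T.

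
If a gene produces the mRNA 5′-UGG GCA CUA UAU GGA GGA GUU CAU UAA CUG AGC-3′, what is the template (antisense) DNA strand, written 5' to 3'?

Replace U with T to get the coding DNA strand: TGGGCACTATATGGAGGAGTTCATTAACTGAGC. The template strand is its reverse complement (complement ACCCGTGATATACCTCCTCAAGTAATTGACTCG, then reverse).

5′-GCTCAGTTAATGAACTCCTCCATATAGTGCCCA-3′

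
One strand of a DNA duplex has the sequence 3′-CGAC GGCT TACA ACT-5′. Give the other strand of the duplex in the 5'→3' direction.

5′-GCTGCCGAATGTTGA-3′

The strand is given 3'→5', so its complement runs 5'→3' in the same left-to-right order: pair each base A↔T, G↔C.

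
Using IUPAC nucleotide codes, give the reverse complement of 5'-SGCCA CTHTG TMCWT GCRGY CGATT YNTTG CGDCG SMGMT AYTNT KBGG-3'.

Standard pairs A↔T, G↔C; ambiguity codes pair R↔Y, M↔K, W↔W, S↔S, B↔V, D↔H, N↔N. Complement (SCGGTGADACAKGWACGYCRGCTAARNAACGCHGCSKCKATRANAMVCC), then reverse for 5'→3'.

5'-CCVMANARTAKCKSCGHCGCAANRAATCGRCYGCAWGKACADAGTGGCS-3'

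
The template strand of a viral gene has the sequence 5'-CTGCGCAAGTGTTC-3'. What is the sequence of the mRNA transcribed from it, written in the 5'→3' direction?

RNA polymerase reads the template 3'→5' and synthesizes mRNA 5'→3' by base-pairing (A→U, T→A, G↔C). The complement of the template is GACGCGTTCACAAG; antiparallel, so 5'→3' the coding strand is GAACACTTGCGCAG. Replace T with U for the mRNA.

5'-GAACACUUGCGCAG-3'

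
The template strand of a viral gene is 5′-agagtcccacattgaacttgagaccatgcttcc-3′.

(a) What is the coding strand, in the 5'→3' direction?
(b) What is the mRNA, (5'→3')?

(a) The coding strand is the reverse complement of the template: complement TCTCAGGGTGTAACTTGAACTCTGGTACGAAGG, then reverse.
(b) mRNA has the coding-strand sequence with T→U.

(a) 5′-GGAAGCATGGTCTCAAGTTCAATGTGGGACTCT-3′
(b) 5′-GGAAGCAUGGUCUCAAGUUCAAUGUGGGACUCU-3′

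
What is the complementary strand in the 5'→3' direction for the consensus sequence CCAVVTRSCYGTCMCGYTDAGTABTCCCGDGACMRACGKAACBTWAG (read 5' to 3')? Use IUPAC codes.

Standard pairs A↔T, G↔C; ambiguity codes pair R↔Y, M↔K, W↔W, S↔S, B↔V, D↔H. Complement (GGTBBAYSGRCAGKGCRAHTCATVAGGGCHCTGKYTGCMTTGVAWTC), then reverse for 5'→3'.

5'-CTWAVGTTMCGTYKGTCHCGGGAVTACTHARCGKGACRGSYABBTGG-3'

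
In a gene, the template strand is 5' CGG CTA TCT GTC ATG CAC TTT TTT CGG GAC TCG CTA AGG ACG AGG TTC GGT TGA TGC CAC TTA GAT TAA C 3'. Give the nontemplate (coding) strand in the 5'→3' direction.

5'-GTTAATCTAAGTGGCATCAACCGAACCTCGTCCTTAGCGAGTCCCGAAAAAAGTGCATGACAGATAGCCG-3'

The coding strand is complementary and antiparallel to the template: take the complement (A↔T, G↔C) and reverse.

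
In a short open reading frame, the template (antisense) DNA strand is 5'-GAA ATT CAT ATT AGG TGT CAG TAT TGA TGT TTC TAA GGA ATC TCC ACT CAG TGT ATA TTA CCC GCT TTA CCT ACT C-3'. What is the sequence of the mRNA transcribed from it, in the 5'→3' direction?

5'-GAGUAGGUAAAGCGGGUAAUAUACACUGAGUGGAGAUUCCUUAGAAACAUCAAUACUGACACCUAAUAUGAAUUUC-3'

The mRNA has the sequence of the coding strand (reverse complement of the template) with T→U. Reverse complement of GAAATTCATATTAGGTGTCAGTATTGATGTTTCTAAGGAATCTCCACTCAGTGTATATTACCCGCTTTACCTACTC is GAGTAGGTAAAGCGGGTAATATACACTGAGTGGAGATTCCTTAGAAACATCAATACTGACACCTAATATGAATTTC; then T→U.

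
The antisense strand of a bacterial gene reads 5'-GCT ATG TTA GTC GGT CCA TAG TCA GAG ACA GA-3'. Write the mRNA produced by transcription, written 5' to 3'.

5′-UCUGUCUCUGACUAUGGACCGACUAACAUAGC-3′

The mRNA has the sequence of the coding strand (reverse complement of the template) with T→U. Reverse complement of GCTATGTTAGTCGGTCCATAGTCAGAGACAGA is TCTGTCTCTGACTATGGACCGACTAACATAGC; then T→U.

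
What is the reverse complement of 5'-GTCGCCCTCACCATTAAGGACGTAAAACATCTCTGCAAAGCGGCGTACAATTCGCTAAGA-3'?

5'-TCTTAGCGAATTGTACGCCGCTTTGCAGAGATGTTTTACGTCCTTAATGGTGAGGGCGAC-3'

Reading the sequence 3'→5' and pairing each base (A↔T, G↔C) gives the reverse complement directly.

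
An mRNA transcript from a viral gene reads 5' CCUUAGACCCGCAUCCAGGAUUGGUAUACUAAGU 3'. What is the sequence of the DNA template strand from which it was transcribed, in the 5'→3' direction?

5'-ACTTAGTATACCAATCCTGGATGCGGGTCTAAGG-3'

Replace U with T to get the coding DNA strand: CCTTAGACCCGCATCCAGGATTGGTATACTAAGT. The template strand is its reverse complement (complement GGAATCTGGGCGTAGGTCCTAACCATATGATTCA, then reverse).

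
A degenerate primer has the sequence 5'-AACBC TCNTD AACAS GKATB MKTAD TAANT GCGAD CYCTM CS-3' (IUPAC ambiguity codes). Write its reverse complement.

Standard pairs A↔T, G↔C; ambiguity codes pair Y↔R, M↔K, S↔S, B↔V, D↔H, N↔N. Complement (TTGVGAGNAHTTGTSCMTAVKMATHATTNACGCTHGRGAKGS), then reverse for 5'→3'.

5'-SGKAGRGHTCGCANTTAHTAMKVATMCSTGTTHANGAGVGTT-3'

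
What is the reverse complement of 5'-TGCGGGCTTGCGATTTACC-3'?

5'-GGTAAATCGCAAGCCCGCA-3'

Reading the sequence 3'→5' and pairing each base (A↔T, G↔C) gives the reverse complement directly.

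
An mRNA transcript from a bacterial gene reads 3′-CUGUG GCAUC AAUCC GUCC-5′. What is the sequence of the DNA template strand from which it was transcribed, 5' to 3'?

5'-GACACCGTAGTTAGGCAGG-3'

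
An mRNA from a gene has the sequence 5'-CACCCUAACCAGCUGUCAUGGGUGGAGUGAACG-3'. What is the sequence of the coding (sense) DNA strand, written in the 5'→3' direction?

The coding DNA strand has the same 5'→3' sequence as the mRNA with U replaced by T.

5'-CACCCTAACCAGCTGTCATGGGTGGAGTGAACG-3'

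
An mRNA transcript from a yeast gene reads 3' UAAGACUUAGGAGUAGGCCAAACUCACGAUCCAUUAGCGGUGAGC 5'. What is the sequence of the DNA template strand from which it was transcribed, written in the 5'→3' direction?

Written 5'→3' the mRNA is CGAGUGGCGAUUACCUAGCACUCAAACCGGAUGAGGAUUCAGAAU, so the coding DNA strand is CGAGTGGCGATTACCTAGCACTCAAACCGGATGAGGATTCAGAAT. The template is its reverse complement.

5'-ATTCTGAATCCTCATCCGGTTTGAGTGCTAGGTAATCGCCACTCG-3'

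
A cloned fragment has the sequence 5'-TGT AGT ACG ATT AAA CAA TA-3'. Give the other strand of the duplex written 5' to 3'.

Pairing A↔T and G↔C gives ACATCATGCTAATTTGTTAT, running 3'→5'. Reverse for the 5'→3' convention.

5'-TATTGTTTAATCGTACTACA-3'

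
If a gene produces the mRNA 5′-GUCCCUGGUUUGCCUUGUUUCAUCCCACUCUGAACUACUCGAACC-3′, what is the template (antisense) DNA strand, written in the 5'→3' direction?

Replace U with T to get the coding DNA strand: GTCCCTGGTTTGCCTTGTTTCATCCCACTCTGAACTACTCGAACC. The template strand is its reverse complement (complement CAGGGACCAAACGGAACAAAGTAGGGTGAGACTTGATGAGCTTGG, then reverse).

5'-GGTTCGAGTAGTTCAGAGTGGGATGAAACAAGGCAAACCAGGGAC-3'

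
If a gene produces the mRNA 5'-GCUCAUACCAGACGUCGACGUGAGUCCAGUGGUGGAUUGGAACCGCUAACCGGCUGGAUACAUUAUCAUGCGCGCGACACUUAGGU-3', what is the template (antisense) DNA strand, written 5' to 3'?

5′-ACCTAAGTGTCGCGCGCATGATAATGTATCCAGCCGGTTAGCGGTTCCAATCCACCACTGGACTCACGTCGACGTCTGGTATGAGC-3′

Replace U with T to get the coding DNA strand: GCTCATACCAGACGTCGACGTGAGTCCAGTGGTGGATTGGAACCGCTAACCGGCTGGATACATTATCATGCGCGCGACACTTAGGT. The template strand is its reverse complement (complement CGAGTATGGTCTGCAGCTGCACTCAGGTCACCACCTAACCTTGGCGATTGGCCGACCTATGTAATAGTACGCGCGCTGTGAATCCA, then reverse).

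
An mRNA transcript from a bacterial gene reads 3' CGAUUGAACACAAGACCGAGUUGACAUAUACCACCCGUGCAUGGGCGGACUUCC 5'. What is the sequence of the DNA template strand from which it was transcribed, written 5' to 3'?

5'-GCTAACTTGTGTTCTGGCTCAACTGTATATGGTGGGCACGTACCCGCCTGAAGG-3'

Written 5'→3' the mRNA is CCUUCAGGCGGGUACGUGCCCACCAUAUACAGUUGAGCCAGAACACAAGUUAGC, so the coding DNA strand is CCTTCAGGCGGGTACGTGCCCACCATATACAGTTGAGCCAGAACACAAGTTAGC. The template is its reverse complement.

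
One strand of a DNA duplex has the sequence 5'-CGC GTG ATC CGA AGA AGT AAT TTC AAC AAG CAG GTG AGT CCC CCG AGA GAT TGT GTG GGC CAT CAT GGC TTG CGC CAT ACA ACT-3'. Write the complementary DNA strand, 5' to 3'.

The complement of CGCGTGATCCGAAGAAGTAATTTCAACAAGCAGGTGAGTCCCCCGAGAGATTGTGTGGGCCATCATGGCTTGCGCCATACAACT is GCGCACTAGGCTTCTTCATTAAAGTTGTTCGTCCACTCAGGGGGCTCTCTAACACACCCGGTAGTACCGAACGCGGTATGTTGA (A↔T, G↔C). DNA strands are antiparallel, so the complementary strand runs 3'→5'; reversing gives the 5'→3' form.

5'-AGTTGTATGGCGCAAGCCATGATGGCCCACACAATCTCTCGGGGGACTCACCTGCTTGTTGAAATTACTTCTTCGGATCACGCG-3'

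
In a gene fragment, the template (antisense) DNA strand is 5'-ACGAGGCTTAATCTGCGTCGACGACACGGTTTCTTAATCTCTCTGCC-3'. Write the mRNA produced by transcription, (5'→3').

RNA polymerase reads the template 3'→5' and synthesizes mRNA 5'→3' by base-pairing (A→U, T→A, G↔C). The complement of the template is TGCTCCGAATTAGACGCAGCTGCTGTGCCAAAGAATTAGAGAGACGG; antiparallel, so 5'→3' the coding strand is GGCAGAGAGATTAAGAAACCGTGTCGTCGACGCAGATTAAGCCTCGT. Replace T with U for the mRNA.

5'-GGCAGAGAGAUUAAGAAACCGUGUCGUCGACGCAGAUUAAGCCUCGU-3'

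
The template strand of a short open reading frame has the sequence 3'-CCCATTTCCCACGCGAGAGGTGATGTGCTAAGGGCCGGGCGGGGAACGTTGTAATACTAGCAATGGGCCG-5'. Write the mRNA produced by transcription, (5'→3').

5'-GGGUAAAGGGUGCGCUCUCCACUACACGAUUCCCGGCCCGCCCCUUGCAACAUUAUGAUCGUUACCCGGC-3'

Reading the template 3'→5' as shown, RNA polymerase pairs each base (A→U, T→A, G↔C) to build mRNA 5'→3' directly.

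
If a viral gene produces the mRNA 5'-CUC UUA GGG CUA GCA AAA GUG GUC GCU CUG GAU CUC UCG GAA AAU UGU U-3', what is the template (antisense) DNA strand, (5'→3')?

Replace U with T to get the coding DNA strand: CTCTTAGGGCTAGCAAAAGTGGTCGCTCTGGATCTCTCGGAAAATTGTT. The template strand is its reverse complement (complement GAGAATCCCGATCGTTTTCACCAGCGAGACCTAGAGAGCCTTTTAACAA, then reverse).

5'-AACAATTTTCCGAGAGATCCAGAGCGACCACTTTTGCTAGCCCTAAGAG-3'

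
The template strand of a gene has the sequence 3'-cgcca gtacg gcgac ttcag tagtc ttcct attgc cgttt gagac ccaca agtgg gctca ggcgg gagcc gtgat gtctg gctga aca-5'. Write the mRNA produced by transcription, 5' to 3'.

5'-GCGGUCAUGCCGCUGAAGUCAUCAGAAGGAUAACGGCAAACUCUGGGUGUUCACCCGAGUCCGCCCUCGGCACUACAGACCGACUUGU-3'

Reading the template 3'→5' as shown, RNA polymerase pairs each base (A→U, T→A, G↔C) to build mRNA 5'→3' directly.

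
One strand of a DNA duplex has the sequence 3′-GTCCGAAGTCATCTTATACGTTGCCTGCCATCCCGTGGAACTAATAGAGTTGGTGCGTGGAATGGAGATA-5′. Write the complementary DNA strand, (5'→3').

The strand is given 3'→5', so its complement runs 5'→3' in the same left-to-right order: pair each base A↔T, G↔C.

5'-CAGGCTTCAGTAGAATATGCAACGGACGGTAGGGCACCTTGATTATCTCAACCACGCACCTTACCTCTAT-3'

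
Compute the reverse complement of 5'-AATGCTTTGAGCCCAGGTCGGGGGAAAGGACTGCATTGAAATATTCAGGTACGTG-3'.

Reading the sequence 3'→5' and pairing each base (A↔T, G↔C) gives the reverse complement directly.

5'-CACGTACCTGAATATTTCAATGCAGTCCTTTCCCCCGACCTGGGCTCAAAGCATT-3'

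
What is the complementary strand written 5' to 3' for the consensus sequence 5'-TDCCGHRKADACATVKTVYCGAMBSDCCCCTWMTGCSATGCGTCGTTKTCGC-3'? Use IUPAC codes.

Standard pairs A↔T, G↔C; ambiguity codes pair R↔Y, M↔K, W↔W, S↔S, B↔V, D↔H. Complement (AHGGCDYMTHTGTABMABRGCTKVSHGGGGAWKACGSTACGCAGCAAMAGCG), then reverse for 5'→3'.

5′-GCGAMAACGACGCATSGCAKWAGGGGHSVKTCGRBAMBATGTHTMYDCGGHA-3′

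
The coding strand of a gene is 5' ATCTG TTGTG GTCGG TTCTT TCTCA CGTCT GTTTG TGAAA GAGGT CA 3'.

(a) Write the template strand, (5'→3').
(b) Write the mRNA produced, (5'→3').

(a) The template strand is the reverse complement of the coding strand: complement TAGACAACACCAGCCAAGAAAGAGTGCAGACAAACACTTTCTCCAGT, then reverse.
(b) mRNA matches the coding strand with T→U.

(a) 5′-TGACCTCTTTCACAAACAGACGTGAGAAAGAACCGACCACAACAGAT-3′
(b) 5'-AUCUGUUGUGGUCGGUUCUUUCUCACGUCUGUUUGUGAAAGAGGUCA-3'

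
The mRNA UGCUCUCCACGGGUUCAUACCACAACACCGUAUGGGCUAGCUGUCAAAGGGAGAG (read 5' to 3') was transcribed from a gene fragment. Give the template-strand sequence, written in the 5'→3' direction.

5'-CTCTCCCTTTGACAGCTAGCCCATACGGTGTTGTGGTATGAACCCGTGGAGAGCA-3'

Replace U with T to get the coding DNA strand: TGCTCTCCACGGGTTCATACCACAACACCGTATGGGCTAGCTGTCAAAGGGAGAG. The template strand is its reverse complement (complement ACGAGAGGTGCCCAAGTATGGTGTTGTGGCATACCCGATCGACAGTTTCCCTCTC, then reverse).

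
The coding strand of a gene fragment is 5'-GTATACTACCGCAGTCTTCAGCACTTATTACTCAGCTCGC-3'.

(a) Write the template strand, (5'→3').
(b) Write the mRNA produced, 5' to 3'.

(a) 5'-GCGAGCTGAGTAATAAGTGCTGAAGACTGCGGTAGTATAC-3'
(b) 5'-GUAUACUACCGCAGUCUUCAGCACUUAUUACUCAGCUCGC-3'

(a) The template strand is the reverse complement of the coding strand: complement CATATGATGGCGTCAGAAGTCGTGAATAATGAGTCGAGCG, then reverse.
(b) mRNA matches the coding strand with T→U.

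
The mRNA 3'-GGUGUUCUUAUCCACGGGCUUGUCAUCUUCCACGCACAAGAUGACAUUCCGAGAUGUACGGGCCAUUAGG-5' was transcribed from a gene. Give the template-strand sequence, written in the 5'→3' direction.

Written 5'→3' the mRNA is GGAUUACCGGGCAUGUAGAGCCUUACAGUAGAACACGCACCUUCUACUGUUCGGGCACCUAUUCUUGUGG, so the coding DNA strand is GGATTACCGGGCATGTAGAGCCTTACAGTAGAACACGCACCTTCTACTGTTCGGGCACCTATTCTTGTGG. The template is its reverse complement.

5'-CCACAAGAATAGGTGCCCGAACAGTAGAAGGTGCGTGTTCTACTGTAAGGCTCTACATGCCCGGTAATCC-3'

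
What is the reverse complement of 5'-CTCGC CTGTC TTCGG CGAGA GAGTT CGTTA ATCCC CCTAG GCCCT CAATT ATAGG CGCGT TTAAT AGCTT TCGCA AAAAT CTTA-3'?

Reading the sequence 3'→5' and pairing each base (A↔T, G↔C) gives the reverse complement directly.

5'-TAAGATTTTTGCGAAAGCTATTAAACGCGCCTATAATTGAGGGCCTAGGGGGATTAACGAACTCTCTCGCCGAAGACAGGCGAG-3'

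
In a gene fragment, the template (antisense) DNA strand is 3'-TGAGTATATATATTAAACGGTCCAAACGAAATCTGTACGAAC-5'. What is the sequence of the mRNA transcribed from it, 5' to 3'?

Reading the template 3'→5' as shown, RNA polymerase pairs each base (A→U, T→A, G↔C) to build mRNA 5'→3' directly.

5'-ACUCAUAUAUAUAAUUUGCCAGGUUUGCUUUAGACAUGCUUG-3'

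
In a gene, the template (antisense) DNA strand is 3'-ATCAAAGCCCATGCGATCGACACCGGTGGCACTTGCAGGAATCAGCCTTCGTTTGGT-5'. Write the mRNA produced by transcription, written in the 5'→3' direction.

5'-UAGUUUCGGGUACGCUAGCUGUGGCCACCGUGAACGUCCUUAGUCGGAAGCAAACCA-3'

Reading the template 3'→5' as shown, RNA polymerase pairs each base (A→U, T→A, G↔C) to build mRNA 5'→3' directly.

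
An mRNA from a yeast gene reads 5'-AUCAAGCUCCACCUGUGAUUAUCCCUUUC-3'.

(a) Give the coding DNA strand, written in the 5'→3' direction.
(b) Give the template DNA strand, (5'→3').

(a) 5'-ATCAAGCTCCACCTGTGATTATCCCTTTC-3'
(b) 5'-GAAAGGGATAATCACAGGTGGAGCTTGAT-3'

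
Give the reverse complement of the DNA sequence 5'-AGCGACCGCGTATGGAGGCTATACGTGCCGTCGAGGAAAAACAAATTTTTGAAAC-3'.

5'-GTTTCAAAAATTTGTTTTTCCTCGACGGCACGTATAGCCTCCATACGCGGTCGCT-3'

Complement each base (A↔T, G↔C): TCGCTGGCGCATACCTCCGATATGCACGGCAGCTCCTTTTTGTTTAAAAACTTTG. Then reverse.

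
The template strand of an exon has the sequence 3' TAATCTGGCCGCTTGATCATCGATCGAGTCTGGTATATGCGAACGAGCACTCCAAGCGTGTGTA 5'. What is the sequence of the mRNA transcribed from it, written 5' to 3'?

5′-AUUAGACCGGCGAACUAGUAGCUAGCUCAGACCAUAUACGCUUGCUCGUGAGGUUCGCACACAU-3′

Reading the template 3'→5' as shown, RNA polymerase pairs each base (A→U, T→A, G↔C) to build mRNA 5'→3' directly.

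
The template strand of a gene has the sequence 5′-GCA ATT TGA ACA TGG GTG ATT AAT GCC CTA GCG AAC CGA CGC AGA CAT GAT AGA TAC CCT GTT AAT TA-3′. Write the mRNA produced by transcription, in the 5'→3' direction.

RNA polymerase reads the template 3'→5' and synthesizes mRNA 5'→3' by base-pairing (A→U, T→A, G↔C). The complement of the template is CGTTAAACTTGTACCCACTAATTACGGGATCGCTTGGCTGCGTCTGTACTATCTATGGGACAATTAAT; antiparallel, so 5'→3' the coding strand is TAATTAACAGGGTATCTATCATGTCTGCGTCGGTTCGCTAGGGCATTAATCACCCATGTTCAAATTGC. Replace T with U for the mRNA.

5'-UAAUUAACAGGGUAUCUAUCAUGUCUGCGUCGGUUCGCUAGGGCAUUAAUCACCCAUGUUCAAAUUGC-3'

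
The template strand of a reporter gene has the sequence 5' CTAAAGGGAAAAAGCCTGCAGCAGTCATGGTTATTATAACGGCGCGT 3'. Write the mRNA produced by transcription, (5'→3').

The mRNA has the sequence of the coding strand (reverse complement of the template) with T→U. Reverse complement of CTAAAGGGAAAAAGCCTGCAGCAGTCATGGTTATTATAACGGCGCGT is ACGCGCCGTTATAATAACCATGACTGCTGCAGGCTTTTTCCCTTTAG; then T→U.

5'-ACGCGCCGUUAUAAUAACCAUGACUGCUGCAGGCUUUUUCCCUUUAG-3'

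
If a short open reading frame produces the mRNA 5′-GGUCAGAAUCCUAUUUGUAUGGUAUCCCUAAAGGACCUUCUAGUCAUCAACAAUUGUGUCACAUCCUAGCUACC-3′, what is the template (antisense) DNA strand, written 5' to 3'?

Replace U with T to get the coding DNA strand: GGTCAGAATCCTATTTGTATGGTATCCCTAAAGGACCTTCTAGTCATCAACAATTGTGTCACATCCTAGCTACC. The template strand is its reverse complement (complement CCAGTCTTAGGATAAACATACCATAGGGATTTCCTGGAAGATCAGTAGTTGTTAACACAGTGTAGGATCGATGG, then reverse).

5'-GGTAGCTAGGATGTGACACAATTGTTGATGACTAGAAGGTCCTTTAGGGATACCATACAAATAGGATTCTGACC-3'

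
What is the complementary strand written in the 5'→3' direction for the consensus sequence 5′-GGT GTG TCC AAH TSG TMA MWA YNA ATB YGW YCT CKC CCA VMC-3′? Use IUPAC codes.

5'-GKBTGGGMGAGRWCRVATTNRTWKTKACSADTTGGACACACC-3'

Standard pairs A↔T, G↔C; ambiguity codes pair Y↔R, M↔K, W↔W, S↔S, B↔V, H↔D, N↔N. Complement (CCACACAGGTTDASCAKTKWTRNTTAVRCWRGAGMGGGTBKG), then reverse for 5'→3'.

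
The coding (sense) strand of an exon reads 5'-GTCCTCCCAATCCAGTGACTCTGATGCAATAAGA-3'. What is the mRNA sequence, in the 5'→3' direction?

5'-GUCCUCCCAAUCCAGUGACUCUGAUGCAAUAAGA-3'

The mRNA is synthesized from the template strand, so it matches the coding strand with T replaced by U.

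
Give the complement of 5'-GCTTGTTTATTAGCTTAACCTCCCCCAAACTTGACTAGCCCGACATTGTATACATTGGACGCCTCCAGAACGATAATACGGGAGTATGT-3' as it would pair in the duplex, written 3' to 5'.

3'-CGAACAAATAATCGAATTGGAGGGGGTTTGAACTGATCGGGCTGTAACATATGTAACCTGCGGAGGTCTTGCTATTATGCCCTCATACA-5'

Base-pairing A↔T, G↔C gives the complement. The complementary strand is antiparallel, so paired with a 5'→3' strand it runs 3'→5'.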